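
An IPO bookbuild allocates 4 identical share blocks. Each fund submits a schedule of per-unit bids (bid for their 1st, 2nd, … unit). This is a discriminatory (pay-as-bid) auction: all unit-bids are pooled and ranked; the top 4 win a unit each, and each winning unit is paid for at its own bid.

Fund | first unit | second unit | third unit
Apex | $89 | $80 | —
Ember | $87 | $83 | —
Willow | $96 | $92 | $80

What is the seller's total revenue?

Total revenue: $364

Merging the schedules and taking the best 4: 96 (Willow-1), 92 (Willow-2), 89 (Apex-1), 87 (Ember-1)
Next rejected bid: $83 (not a price — pay-as-bid).
Each winning unit pays its own bid.
Revenue = 96 + 92 + 89 + 87 = $364.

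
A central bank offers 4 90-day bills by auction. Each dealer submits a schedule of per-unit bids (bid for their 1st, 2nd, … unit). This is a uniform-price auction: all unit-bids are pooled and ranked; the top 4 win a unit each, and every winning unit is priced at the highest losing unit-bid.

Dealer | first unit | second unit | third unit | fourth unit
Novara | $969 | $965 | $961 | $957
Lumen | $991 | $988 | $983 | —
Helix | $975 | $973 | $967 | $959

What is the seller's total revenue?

Pooled unit-bids ranked (top 4): 991 (Lumen-1), 988 (Lumen-2), 983 (Lumen-3), 975 (Helix-1)
First bid not allocated: $973.
Allocation: Helix 1, Lumen 3. Every unit priced at $973.
Revenue = 4 × 973 = $3,892.

Total revenue: $3,892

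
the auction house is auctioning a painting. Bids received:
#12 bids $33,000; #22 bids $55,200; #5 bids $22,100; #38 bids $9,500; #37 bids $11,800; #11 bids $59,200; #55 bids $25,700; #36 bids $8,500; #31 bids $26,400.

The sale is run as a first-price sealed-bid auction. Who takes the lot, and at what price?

First-price sealed-bid auction: the highest bidder wins and pays their own bid.
Bids in order: 59,200 (#11) > 55,200 (#22) > 33,000 (#12) > 26,400 (#31) > 25,700 (#55) > 22,100 (#5) > …
#11 has the highest bid and pays exactly that: $59,200.

#11 pays $59,200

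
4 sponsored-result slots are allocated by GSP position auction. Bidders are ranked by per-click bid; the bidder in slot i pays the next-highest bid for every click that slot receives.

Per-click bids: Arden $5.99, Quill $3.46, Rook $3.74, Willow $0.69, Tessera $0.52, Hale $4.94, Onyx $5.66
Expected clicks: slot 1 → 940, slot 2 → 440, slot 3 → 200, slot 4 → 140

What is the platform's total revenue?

Total revenue: $8726.40

Ranked by bid: $5.99 (Arden) > $5.66 (Onyx) > $4.94 (Hale) > $3.74 (Rook) > $3.46 (Quill) > …
Slot 1: Arden pays $5.66 × 940 = $5320.40
Slot 2: Onyx pays $4.94 × 440 = $2173.60
Slot 3: Hale pays $3.74 × 200 = $748.00
Slot 4: Rook pays $3.46 × 140 = $484.40
Total = $8726.40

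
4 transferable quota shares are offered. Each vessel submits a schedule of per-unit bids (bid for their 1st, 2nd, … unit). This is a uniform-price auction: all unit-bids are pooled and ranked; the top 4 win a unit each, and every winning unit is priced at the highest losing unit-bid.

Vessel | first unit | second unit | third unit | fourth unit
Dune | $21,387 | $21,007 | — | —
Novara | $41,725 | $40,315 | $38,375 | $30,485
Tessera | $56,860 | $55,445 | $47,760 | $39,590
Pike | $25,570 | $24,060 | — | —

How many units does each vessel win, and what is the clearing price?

Novara 1, Tessera 3; clearing price $40,315

All unit-bids, highest first — top 4: 56,860 (Tessera-1), 55,445 (Tessera-2), 47,760 (Tessera-3), 41,725 (Novara-1)
Highest rejected unit-bid = $40,315.
Allocation: Novara 1, Tessera 3.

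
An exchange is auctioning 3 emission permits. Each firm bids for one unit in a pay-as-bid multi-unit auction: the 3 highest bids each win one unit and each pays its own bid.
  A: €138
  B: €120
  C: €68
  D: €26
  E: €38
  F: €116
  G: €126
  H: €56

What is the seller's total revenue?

Total revenue: €384

Ordering the bids: 138 (A), 126 (G), 120 (B), 116 (F), 68 (C), …
Top 3: A, G, B.
Total revenue = 138 + 126 + 120 = €384.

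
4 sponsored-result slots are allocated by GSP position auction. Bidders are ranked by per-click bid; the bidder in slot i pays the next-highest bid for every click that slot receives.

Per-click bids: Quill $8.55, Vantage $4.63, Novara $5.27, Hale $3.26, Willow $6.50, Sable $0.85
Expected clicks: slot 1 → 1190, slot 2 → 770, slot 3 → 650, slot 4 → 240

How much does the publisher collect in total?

Ranked by bid: $8.55 (Quill) > $6.50 (Willow) > $5.27 (Novara) > $4.63 (Vantage) > $3.26 (Hale) > …
Slot 1: Quill pays $6.50 × 1190 = $7735.00
Slot 2: Willow pays $5.27 × 770 = $4057.90
Slot 3: Novara pays $4.63 × 650 = $3009.50
Slot 4: Vantage pays $3.26 × 240 = $782.40
Total = $15584.80

Total revenue: $15584.80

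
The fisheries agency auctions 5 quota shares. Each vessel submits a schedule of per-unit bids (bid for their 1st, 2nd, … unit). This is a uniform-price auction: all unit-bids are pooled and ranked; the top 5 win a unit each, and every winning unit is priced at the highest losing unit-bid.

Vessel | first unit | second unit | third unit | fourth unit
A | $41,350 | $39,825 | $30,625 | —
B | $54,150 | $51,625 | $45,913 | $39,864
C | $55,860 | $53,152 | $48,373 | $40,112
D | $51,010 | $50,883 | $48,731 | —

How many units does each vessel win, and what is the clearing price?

Pooled unit-bids ranked (top 5): 55,860 (C-1), 54,150 (B-1), 53,152 (C-2), 51,625 (B-2), 51,010 (D-1)
First bid not allocated: $50,883.
Allocation: B 2, C 2, D 1.

B 2, C 2, D 1; clearing price $50,883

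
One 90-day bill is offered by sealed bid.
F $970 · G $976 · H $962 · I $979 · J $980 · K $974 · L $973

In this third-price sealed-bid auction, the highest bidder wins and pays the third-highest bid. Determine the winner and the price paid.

J pays $976

Bids in order: 980 (J) > 979 (I) > 976 (G) > 974 (K) > 973 (L) > 970 (F) > …
J wins; payment is bid #3 in the ranking = $976.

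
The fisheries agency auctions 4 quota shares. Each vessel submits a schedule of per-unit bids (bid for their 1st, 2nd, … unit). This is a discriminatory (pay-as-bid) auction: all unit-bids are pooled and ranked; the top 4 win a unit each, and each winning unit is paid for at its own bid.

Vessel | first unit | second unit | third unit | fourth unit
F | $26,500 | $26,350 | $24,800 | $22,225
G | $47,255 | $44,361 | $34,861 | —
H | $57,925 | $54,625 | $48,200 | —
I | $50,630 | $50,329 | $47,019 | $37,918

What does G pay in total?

Merging the schedules and taking the best 4: 57,925 (H-1), 54,625 (H-2), 50,630 (I-1), 50,329 (I-2)
Next rejected bid: $48,200 (not a price — pay-as-bid).
G wins no units.

G pays $0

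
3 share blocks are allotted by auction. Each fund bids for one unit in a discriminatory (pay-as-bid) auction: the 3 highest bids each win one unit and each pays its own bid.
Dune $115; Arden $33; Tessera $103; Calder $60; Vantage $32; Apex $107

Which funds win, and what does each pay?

Dune $115, Apex $107, Tessera $103

Ordering the bids: 115 (Dune), 107 (Apex), 103 (Tessera), 60 (Calder), 33 (Arden), …
The 3 highest are Dune, Apex, Tessera.
Each winner pays its own bid: Dune $115, Apex $107, Tessera $103.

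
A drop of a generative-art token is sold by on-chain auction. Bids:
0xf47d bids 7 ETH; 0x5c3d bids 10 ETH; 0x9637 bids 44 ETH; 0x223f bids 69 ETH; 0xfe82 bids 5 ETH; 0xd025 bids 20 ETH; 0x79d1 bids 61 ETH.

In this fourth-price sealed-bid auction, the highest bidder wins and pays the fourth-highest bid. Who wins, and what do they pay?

0x223f pays 20 ETH

Rule: the highest bidder wins and pays the fourth-highest bid.
Bids in order: 69 (0x223f) > 61 (0x79d1) > 44 (0x9637) > 20 (0xd025) > 10 (0x5c3d) > 7 (0xf47d) > …
0x223f wins; payment is bid #4 in the ranking = 20 ETH.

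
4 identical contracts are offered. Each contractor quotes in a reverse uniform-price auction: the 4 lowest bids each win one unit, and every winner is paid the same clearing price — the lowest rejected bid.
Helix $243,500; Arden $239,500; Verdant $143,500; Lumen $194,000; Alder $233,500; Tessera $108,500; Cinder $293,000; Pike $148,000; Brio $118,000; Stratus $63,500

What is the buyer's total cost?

Total cost: $592,000

Ordering the bids: 63,500 (Stratus), 108,500 (Tessera), 118,000 (Brio), 143,500 (Verdant), 148,000 (Pike), 194,000 (Lumen), …
The 4 lowest are Stratus, Tessera, Brio, Verdant.
Clearing price = lowest rejected bid = $148,000.
Total cost = 4 × $148,000 = $592,000.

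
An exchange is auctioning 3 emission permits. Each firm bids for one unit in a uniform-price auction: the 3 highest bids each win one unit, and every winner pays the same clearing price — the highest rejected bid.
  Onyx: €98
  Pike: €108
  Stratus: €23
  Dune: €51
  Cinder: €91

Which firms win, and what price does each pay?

Bids ranked high→low: 108 (Pike), 98 (Onyx), 91 (Cinder), 51 (Dune), 23 (Stratus)
The 3 highest are Pike, Onyx, Cinder.
Highest unsuccessful bid: €51 → clearing price.

Pike, Onyx, Cinder; each pays €51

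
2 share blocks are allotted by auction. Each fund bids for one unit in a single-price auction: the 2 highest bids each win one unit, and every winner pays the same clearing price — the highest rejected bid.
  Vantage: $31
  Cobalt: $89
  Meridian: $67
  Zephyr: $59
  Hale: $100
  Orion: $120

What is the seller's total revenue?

Bids ranked high→low: 120 (Orion), 100 (Hale), 89 (Cobalt), 67 (Meridian), …
Top 2: Orion, Hale.
Clearing price = highest rejected bid = $89.
Total revenue = 2 × $89 = $178.

Total revenue: $178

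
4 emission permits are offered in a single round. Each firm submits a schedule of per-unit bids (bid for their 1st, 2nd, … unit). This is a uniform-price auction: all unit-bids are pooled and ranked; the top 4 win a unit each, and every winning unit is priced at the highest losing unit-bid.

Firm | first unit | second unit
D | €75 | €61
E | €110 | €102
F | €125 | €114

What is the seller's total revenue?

Total revenue: €300

Merging the schedules and taking the best 4: 125 (F-1), 114 (F-2), 110 (E-1), 102 (E-2)
First bid not allocated: €75.
Allocation: E 2, F 2. Every unit priced at €75.
Revenue = 4 × 75 = €300.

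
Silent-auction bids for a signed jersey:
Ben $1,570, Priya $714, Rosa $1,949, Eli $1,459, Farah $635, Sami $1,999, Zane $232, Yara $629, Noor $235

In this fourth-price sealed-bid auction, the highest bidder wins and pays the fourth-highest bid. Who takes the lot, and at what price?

Sami pays $1,459

Bids ranked: 1,999 (Sami) > 1,949 (Rosa) > 1,570 (Ben) > 1,459 (Eli) > 714 (Priya) > 635 (Farah) > …
Sami wins; payment is bid #4 in the ranking = $1,459.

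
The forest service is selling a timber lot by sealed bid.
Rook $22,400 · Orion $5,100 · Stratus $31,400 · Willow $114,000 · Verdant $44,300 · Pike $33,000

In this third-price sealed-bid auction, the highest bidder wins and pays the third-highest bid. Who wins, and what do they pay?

Bids in order: 114,000 (Willow) > 44,300 (Verdant) > 33,000 (Pike) > 31,400 (Stratus) > 22,400 (Rook) > 5,100 (Orion)
Willow wins; payment is bid #3 in the ranking = $33,000.

Willow pays $33,000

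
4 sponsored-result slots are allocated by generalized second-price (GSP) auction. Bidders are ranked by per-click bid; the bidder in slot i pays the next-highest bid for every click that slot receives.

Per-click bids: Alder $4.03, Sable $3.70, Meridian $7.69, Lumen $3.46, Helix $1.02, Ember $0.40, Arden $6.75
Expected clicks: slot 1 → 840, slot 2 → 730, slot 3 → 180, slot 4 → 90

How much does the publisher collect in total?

Total revenue: $9589.30

Ranked by bid: $7.69 (Meridian) > $6.75 (Arden) > $4.03 (Alder) > $3.70 (Sable) > $3.46 (Lumen) > …
Slot 1: Meridian pays $6.75 × 840 = $5670.00
Slot 2: Arden pays $4.03 × 730 = $2941.90
Slot 3: Alder pays $3.70 × 180 = $666.00
Slot 4: Sable pays $3.46 × 90 = $311.40
Total = $9589.30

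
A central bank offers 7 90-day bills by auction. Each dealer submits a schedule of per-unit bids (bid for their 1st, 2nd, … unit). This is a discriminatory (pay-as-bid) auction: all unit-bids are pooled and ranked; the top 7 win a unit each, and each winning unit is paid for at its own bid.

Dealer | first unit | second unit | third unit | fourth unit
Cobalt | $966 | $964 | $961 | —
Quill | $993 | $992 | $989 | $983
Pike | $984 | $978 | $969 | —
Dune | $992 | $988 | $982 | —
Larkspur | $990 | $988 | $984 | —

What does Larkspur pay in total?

Larkspur pays $1,978

Pooled unit-bids ranked (top 7): 993 (Quill-1), 992 (Quill-2), 992 (Dune-1), 990 (Larkspur-1), 989 (Quill-3), 988 (Dune-2), 988 (Larkspur-2)
Next rejected bid: $984 (not a price — pay-as-bid).
Larkspur's winning unit-bids: 990 + 988 = $1,978.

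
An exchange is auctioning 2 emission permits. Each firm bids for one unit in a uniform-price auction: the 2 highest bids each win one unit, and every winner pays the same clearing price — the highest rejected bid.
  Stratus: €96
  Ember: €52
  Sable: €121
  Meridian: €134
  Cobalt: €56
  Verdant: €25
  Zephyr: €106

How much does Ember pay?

Ember pays €0

Bids ranked high→low: 134 (Meridian), 121 (Sable), 106 (Zephyr), 96 (Stratus), …
The 2 highest are Meridian, Sable.
Highest unsuccessful bid: €106 → clearing price.
Ember does not win → pays €0.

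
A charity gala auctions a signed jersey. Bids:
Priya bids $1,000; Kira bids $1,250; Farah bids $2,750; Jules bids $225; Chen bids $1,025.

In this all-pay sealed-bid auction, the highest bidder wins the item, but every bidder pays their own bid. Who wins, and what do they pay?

Farah pays $2,750

Bids ranked: 2,750 (Farah) > 1,250 (Kira) > 1,025 (Chen) > 1,000 (Priya) > 225 (Jules)
Farah is highest and takes the item; every bidder forfeits their bid.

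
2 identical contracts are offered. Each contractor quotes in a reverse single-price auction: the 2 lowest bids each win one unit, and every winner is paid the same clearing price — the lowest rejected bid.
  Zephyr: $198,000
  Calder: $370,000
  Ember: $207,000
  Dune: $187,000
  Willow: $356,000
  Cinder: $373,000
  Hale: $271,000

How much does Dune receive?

Ordering the bids: 187,000 (Dune), 198,000 (Zephyr), 207,000 (Ember), 271,000 (Hale), …
Lowest 2: Dune, Zephyr.
Clearing price = lowest rejected bid = $207,000.
Dune wins → is paid $207,000.

Dune is paid $207,000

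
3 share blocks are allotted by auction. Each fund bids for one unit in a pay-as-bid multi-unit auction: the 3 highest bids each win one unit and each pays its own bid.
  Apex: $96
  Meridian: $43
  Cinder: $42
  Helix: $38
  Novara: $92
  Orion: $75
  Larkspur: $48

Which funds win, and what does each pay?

Bids ranked high→low: 96 (Apex), 92 (Novara), 75 (Orion), 48 (Larkspur), 43 (Meridian), …
Winners (3 units): Apex, Novara, Orion.
Each winner pays its own bid: Apex $96, Novara $92, Orion $75.

Apex $96, Novara $92, Orion $75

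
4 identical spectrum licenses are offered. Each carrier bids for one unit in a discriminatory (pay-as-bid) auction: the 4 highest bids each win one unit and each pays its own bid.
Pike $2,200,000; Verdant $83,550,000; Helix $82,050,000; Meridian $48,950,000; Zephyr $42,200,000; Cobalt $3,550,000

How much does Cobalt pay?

Cobalt pays $0

Bids ranked high→low: 83,550,000 (Verdant), 82,050,000 (Helix), 48,950,000 (Meridian), 42,200,000 (Zephyr), 3,550,000 (Cobalt), 2,200,000 (Pike)
Top 4: Verdant, Helix, Meridian, Zephyr.
Cobalt does not win → $0.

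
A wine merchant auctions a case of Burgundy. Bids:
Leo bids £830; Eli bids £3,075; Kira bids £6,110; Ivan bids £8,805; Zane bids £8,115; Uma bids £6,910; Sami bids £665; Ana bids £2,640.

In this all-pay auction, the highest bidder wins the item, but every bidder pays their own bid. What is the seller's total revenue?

Total revenue: £37,150

Rule: the highest bidder wins the item, but every bidder pays their own bid.
Bids ranked: 8,805 (Ivan) > 8,115 (Zane) > 6,910 (Uma) > 6,110 (Kira) > 3,075 (Eli) > 2,640 (Ana) > …
Ivan wins with the top bid; all bids are sunk regardless.
Every bidder forfeits their bid regardless of winning.
Revenue = 830 + 3,075 + 6,110 + 8,805 + 8,115 + 6,910 + 665 + 2,640 = £37,150.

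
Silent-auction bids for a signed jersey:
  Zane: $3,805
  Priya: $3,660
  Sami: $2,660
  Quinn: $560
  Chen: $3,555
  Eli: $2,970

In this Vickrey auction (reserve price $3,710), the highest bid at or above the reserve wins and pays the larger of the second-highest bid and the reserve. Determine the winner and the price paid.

Zane pays $3,710

Sorting bids: 3,805 (Zane) > 3,660 (Priya) > 3,555 (Chen) > 2,970 (Eli) > 2,660 (Sami) > 560 (Quinn)
Zane has the top bid at or above the reserve ($3,805).
Second-highest bid $3,660 is below the reserve $3,710, so the reserve binds → payment $3,710.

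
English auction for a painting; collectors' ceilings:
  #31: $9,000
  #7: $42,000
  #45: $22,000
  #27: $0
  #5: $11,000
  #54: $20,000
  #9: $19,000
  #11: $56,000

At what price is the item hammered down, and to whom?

#11 wins at $42,000

Open ascending-bid auction: the price rises until one bidder remains; the winner pays the price at which the last rival dropped out.
Sorting limits: 56,000 (#11) > 42,000 (#7) > 22,000 (#45) > 20,000 (#54) > 19,000 (#9) > 11,000 (#5) > …
Once the price passes $42,000, only #11 is left; the hammer falls at #7's limit of $42,000.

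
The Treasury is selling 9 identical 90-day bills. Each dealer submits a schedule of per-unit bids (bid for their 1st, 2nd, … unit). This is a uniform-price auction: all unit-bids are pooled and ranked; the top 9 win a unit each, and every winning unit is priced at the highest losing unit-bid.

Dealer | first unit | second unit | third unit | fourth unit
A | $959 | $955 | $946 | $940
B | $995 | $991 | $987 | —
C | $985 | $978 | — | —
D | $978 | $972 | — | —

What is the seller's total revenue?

Total revenue: $8,514

Merging the schedules and taking the best 9: 995 (B-1), 991 (B-2), 987 (B-3), 985 (C-1), 978 (C-2), 978 (D-1), 972 (D-2), 959 (A-1), 955 (A-2)
Highest rejected unit-bid = $946.
Allocation: A 2, B 3, C 2, D 2. Every unit priced at $946.
Revenue = 9 × 946 = $8,514.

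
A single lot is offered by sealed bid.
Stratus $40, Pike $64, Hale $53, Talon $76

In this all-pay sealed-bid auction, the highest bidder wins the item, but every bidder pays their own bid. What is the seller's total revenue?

Rule: the highest bidder wins the item, but every bidder pays their own bid.
Bids in order: 76 (Talon) > 64 (Pike) > 53 (Hale) > 40 (Stratus)
Every bidder forfeits their bid regardless of winning.
Revenue = 40 + 64 + 53 + 76 = $233.

Total revenue: $233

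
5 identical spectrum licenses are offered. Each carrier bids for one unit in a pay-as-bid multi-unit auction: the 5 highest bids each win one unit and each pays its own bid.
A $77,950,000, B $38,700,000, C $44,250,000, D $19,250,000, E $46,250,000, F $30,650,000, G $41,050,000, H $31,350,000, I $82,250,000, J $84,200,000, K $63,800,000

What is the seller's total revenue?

Bids ranked high→low: 84,200,000 (J), 82,250,000 (I), 77,950,000 (A), 63,800,000 (K), 46,250,000 (E), 44,250,000 (C), 41,050,000 (G), …
The 5 highest are J, I, A, K, E.
Total revenue = 84,200,000 + 82,250,000 + 77,950,000 + 63,800,000 + 46,250,000 = $354,450,000.

Total revenue: $354,450,000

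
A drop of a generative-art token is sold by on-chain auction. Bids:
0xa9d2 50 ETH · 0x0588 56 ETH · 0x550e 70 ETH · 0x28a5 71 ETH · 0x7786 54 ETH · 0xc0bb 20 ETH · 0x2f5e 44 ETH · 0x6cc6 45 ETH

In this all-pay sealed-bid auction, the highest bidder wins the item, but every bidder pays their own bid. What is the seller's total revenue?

Rule: the highest bidder wins the item, but every bidder pays their own bid.
Bids in order: 71 (0x28a5) > 70 (0x550e) > 56 (0x0588) > 54 (0x7786) > 50 (0xa9d2) > 45 (0x6cc6) > …
0x28a5 wins with the top bid; all bids are sunk regardless.
Every bidder forfeits their bid regardless of winning.
Revenue = 50 + 56 + 70 + 71 + 54 + 20 + 44 + 45 = 410 ETH.

Total revenue: 410 ETH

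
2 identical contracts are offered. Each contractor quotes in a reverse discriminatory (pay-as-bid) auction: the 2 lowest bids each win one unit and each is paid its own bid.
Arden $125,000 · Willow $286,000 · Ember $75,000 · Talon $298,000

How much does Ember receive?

Ember is paid $75,000

Sorting: 75,000 (Ember), 125,000 (Arden), 286,000 (Willow), 298,000 (Talon)
The 2 lowest are Ember, Arden.
Ember wins → own bid $75,000.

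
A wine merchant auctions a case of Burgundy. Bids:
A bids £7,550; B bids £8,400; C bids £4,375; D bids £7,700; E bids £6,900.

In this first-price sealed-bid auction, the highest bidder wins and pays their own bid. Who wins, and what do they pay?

B pays £8,400

Bids in order: 8,400 (B) > 7,700 (D) > 7,550 (A) > 6,900 (E) > 4,375 (C)
B has the highest bid and pays exactly that: £8,400.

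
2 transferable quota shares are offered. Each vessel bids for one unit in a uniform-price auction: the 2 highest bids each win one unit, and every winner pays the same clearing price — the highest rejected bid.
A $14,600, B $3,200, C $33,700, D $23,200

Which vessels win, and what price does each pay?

Sorting: 33,700 (C), 23,200 (D), 14,600 (A), 3,200 (B)
Winners (2 units): C, D.
Highest unsuccessful bid: $14,600 → clearing price.

C, D; each pays $14,600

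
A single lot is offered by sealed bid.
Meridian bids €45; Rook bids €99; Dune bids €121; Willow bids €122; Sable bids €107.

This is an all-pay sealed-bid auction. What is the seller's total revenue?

Sorting bids: 122 (Willow) > 121 (Dune) > 107 (Sable) > 99 (Rook) > 45 (Meridian)
Every bidder forfeits their bid regardless of winning.
Revenue = 45 + 99 + 121 + 122 + 107 = €494.

Total revenue: €494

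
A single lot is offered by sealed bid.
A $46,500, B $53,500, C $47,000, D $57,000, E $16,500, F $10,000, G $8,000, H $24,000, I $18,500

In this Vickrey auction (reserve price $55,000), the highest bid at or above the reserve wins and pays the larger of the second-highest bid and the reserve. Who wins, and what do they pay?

Bids ranked: 57,000 (D) > 53,500 (B) > 47,000 (C) > 46,500 (A) > 24,000 (H) > 18,500 (I) > …
Highest eligible bid: D at $57,000.
max(second-highest $53,500, reserve $55,000) = $55,000.

D pays $55,000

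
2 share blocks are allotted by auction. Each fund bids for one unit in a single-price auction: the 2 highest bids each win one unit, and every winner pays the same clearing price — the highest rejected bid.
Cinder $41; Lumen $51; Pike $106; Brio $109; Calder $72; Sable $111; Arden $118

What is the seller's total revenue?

Bids ranked high→low: 118 (Arden), 111 (Sable), 109 (Brio), 106 (Pike), …
Winners (2 units): Arden, Sable.
Clearing price = highest rejected bid = $109.
Total revenue = 2 × $109 = $218.

Total revenue: $218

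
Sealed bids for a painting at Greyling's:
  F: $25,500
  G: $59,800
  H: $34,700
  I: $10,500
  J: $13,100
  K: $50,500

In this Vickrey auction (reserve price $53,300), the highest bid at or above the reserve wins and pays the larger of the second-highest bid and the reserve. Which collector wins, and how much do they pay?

G pays $53,300

Sorting bids: 59,800 (G) > 50,500 (K) > 34,700 (H) > 25,500 (F) > 13,100 (J) > 10,500 (I)
G has the top bid at or above the reserve ($59,800).
max(second-highest $50,500, reserve $53,300) = $53,300.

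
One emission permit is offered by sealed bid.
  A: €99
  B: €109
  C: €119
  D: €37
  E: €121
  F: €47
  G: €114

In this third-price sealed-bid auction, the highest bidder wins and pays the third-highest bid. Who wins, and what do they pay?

Sorting bids: 121 (E) > 119 (C) > 114 (G) > 109 (B) > 99 (A) > 47 (F) > …
E is highest; pays the third-highest bid, €114.

E pays €114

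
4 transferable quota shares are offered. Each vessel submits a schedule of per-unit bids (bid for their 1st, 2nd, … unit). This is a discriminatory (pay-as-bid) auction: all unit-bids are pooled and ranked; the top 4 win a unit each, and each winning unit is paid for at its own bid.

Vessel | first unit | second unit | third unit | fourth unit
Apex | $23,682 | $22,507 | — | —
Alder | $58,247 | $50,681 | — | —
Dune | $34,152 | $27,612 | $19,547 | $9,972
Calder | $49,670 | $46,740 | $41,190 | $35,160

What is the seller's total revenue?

Total revenue: $205,338

Merging the schedules and taking the best 4: 58,247 (Alder-1), 50,681 (Alder-2), 49,670 (Calder-1), 46,740 (Calder-2)
Next rejected bid: $41,190 (not a price — pay-as-bid).
Each winning unit pays its own bid.
Revenue = 58,247 + 50,681 + 49,670 + 46,740 = $205,338.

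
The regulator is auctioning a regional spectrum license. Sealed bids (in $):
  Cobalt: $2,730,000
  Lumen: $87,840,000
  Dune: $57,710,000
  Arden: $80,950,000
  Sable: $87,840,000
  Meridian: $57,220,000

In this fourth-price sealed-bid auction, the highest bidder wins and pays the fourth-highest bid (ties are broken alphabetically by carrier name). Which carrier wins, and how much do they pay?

Rule: the highest bidder wins and pays the fourth-highest bid.
Bids ranked: 87,840,000 (Lumen) > 87,840,000 (Sable) > 80,950,000 (Arden) > 57,710,000 (Dune) > 57,220,000 (Meridian) > 2,730,000 (Cobalt)
Lumen and Sable tie at $87,840,000; tie-break gives it to Lumen.
Lumen is highest; pays the fourth-highest bid, $57,710,000.

Lumen pays $57,710,000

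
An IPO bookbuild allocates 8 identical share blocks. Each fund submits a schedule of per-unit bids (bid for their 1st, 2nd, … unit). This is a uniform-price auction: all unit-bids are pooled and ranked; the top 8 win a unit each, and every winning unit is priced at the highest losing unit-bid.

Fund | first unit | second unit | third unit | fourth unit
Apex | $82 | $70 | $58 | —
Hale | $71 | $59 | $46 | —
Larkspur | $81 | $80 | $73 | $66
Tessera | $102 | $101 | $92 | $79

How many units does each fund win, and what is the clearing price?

Pooled unit-bids ranked (top 8): 102 (Tessera-1), 101 (Tessera-2), 92 (Tessera-3), 82 (Apex-1), 81 (Larkspur-1), 80 (Larkspur-2), 79 (Tessera-4), 73 (Larkspur-3)
First bid not allocated: $71.
Allocation: Apex 1, Larkspur 3, Tessera 4.

Apex 1, Larkspur 3, Tessera 4; clearing price $71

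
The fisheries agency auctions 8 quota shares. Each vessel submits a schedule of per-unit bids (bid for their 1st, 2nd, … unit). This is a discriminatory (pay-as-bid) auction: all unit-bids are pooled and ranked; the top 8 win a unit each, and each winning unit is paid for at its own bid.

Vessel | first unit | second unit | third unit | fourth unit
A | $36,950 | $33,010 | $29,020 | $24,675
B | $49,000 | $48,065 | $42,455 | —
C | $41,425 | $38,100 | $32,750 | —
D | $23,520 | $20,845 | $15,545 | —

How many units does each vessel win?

All unit-bids, highest first — top 8: 49,000 (B-1), 48,065 (B-2), 42,455 (B-3), 41,425 (C-1), 38,100 (C-2), 36,950 (A-1), 33,010 (A-2), 32,750 (C-3)
Next rejected bid: $29,020 (not a price — pay-as-bid).
Allocation: A 2, B 3, C 3.

A 2, B 3, C 3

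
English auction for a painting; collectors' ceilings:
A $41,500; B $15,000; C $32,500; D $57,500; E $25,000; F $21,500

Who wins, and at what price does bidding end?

Limits in order: 57,500 (D) > 41,500 (A) > 32,500 (C) > 25,000 (E) > 21,500 (F) > 15,000 (B)
A is the last rival to drop out, at $41,500; D remains and wins at that price.

D wins at $41,500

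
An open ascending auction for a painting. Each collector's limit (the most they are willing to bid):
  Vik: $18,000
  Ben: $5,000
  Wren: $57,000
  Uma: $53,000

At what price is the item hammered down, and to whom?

Wren wins at $53,000

Limits ranked: 57,000 (Wren) > 53,000 (Uma) > 18,000 (Vik) > 5,000 (Ben)
Bidding ends when Uma exits at $53,000; Wren takes it.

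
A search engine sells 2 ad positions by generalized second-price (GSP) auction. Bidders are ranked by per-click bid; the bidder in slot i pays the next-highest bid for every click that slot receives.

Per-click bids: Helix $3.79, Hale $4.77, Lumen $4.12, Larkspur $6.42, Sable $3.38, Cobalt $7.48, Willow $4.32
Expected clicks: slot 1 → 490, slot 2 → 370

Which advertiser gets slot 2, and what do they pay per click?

Per-click bids in order: $7.48 (Cobalt) > $6.42 (Larkspur) > $4.77 (Hale) > …
Slot 2 goes to the second-ranked bidder, Larkspur, who pays the next bid down: $4.77/click.

Larkspur; $4.77 per click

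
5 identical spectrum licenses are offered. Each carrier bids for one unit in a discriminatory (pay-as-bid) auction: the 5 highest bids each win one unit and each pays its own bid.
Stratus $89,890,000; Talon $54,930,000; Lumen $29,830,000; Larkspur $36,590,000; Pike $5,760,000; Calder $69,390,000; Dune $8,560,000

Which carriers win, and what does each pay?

Ordering the bids: 89,890,000 (Stratus), 69,390,000 (Calder), 54,930,000 (Talon), 36,590,000 (Larkspur), 29,830,000 (Lumen), 8,560,000 (Dune), 5,760,000 (Pike)
The 5 highest are Stratus, Calder, Talon, Larkspur, Lumen.
Each winner pays its own bid: Stratus $89,890,000, Calder $69,390,000, Talon $54,930,000, Larkspur $36,590,000, Lumen $29,830,000.

Stratus $89,890,000, Calder $69,390,000, Talon $54,930,000, Larkspur $36,590,000, Lumen $29,830,000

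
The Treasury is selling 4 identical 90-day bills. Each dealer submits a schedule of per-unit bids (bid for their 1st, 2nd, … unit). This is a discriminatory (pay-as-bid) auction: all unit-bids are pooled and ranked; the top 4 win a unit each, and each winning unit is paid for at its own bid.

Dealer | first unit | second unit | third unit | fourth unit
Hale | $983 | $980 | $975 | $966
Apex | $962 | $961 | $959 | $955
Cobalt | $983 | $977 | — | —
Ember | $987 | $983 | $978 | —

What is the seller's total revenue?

Total revenue: $3,936

All unit-bids, highest first — top 4: 987 (Ember-1), 983 (Hale-1), 983 (Cobalt-1), 983 (Ember-2)
Next rejected bid: $980 (not a price — pay-as-bid).
Each winning unit pays its own bid.
Revenue = 987 + 983 + 983 + 983 = $3,936.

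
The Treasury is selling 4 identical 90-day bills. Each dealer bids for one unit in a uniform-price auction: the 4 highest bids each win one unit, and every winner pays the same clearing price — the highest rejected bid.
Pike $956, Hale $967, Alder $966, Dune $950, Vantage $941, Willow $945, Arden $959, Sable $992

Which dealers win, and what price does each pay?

Bids ranked high→low: 992 (Sable), 967 (Hale), 966 (Alder), 959 (Arden), 956 (Pike), 950 (Dune), …
Winners (4 units): Sable, Hale, Alder, Arden.
First losing bid is Pike's $956, which sets the uniform price.

Sable, Hale, Alder, Arden; each pays $956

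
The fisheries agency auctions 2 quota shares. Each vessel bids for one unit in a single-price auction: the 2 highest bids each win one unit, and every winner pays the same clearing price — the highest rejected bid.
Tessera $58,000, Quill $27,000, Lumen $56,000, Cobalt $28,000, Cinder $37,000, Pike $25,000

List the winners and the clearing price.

Sorting: 58,000 (Tessera), 56,000 (Lumen), 37,000 (Cinder), 28,000 (Cobalt), …
The 2 highest are Tessera, Lumen.
Clearing price = highest rejected bid = $37,000.

Tessera, Lumen; each pays $37,000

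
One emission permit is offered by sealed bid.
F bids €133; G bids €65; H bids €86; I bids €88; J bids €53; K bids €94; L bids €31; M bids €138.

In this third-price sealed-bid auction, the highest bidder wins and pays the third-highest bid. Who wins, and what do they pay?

Rule: the highest bidder wins and pays the third-highest bid.
Bids in order: 138 (M) > 133 (F) > 94 (K) > 88 (I) > 86 (H) > 65 (G) > …
M is highest; pays the third-highest bid, €94.

M pays €94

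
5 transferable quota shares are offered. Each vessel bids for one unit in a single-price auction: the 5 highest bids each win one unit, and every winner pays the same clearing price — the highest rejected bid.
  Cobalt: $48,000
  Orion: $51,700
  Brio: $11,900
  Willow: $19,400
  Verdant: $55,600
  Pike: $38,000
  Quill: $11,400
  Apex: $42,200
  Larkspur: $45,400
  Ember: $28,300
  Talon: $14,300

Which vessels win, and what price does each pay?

Verdant, Orion, Cobalt, Larkspur, Apex; each pays $38,000

Ordering the bids: 55,600 (Verdant), 51,700 (Orion), 48,000 (Cobalt), 45,400 (Larkspur), 42,200 (Apex), 38,000 (Pike), 28,300 (Ember), …
Winners (5 units): Verdant, Orion, Cobalt, Larkspur, Apex.
Clearing price = highest rejected bid = $38,000.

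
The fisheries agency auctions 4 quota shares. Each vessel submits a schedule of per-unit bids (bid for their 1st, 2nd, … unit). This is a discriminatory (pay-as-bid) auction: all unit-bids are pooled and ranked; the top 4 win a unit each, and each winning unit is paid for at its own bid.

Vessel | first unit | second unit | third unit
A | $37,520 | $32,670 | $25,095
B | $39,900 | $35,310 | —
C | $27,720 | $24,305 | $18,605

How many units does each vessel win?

Merging the schedules and taking the best 4: 39,900 (B-1), 37,520 (A-1), 35,310 (B-2), 32,670 (A-2)
Next rejected bid: $27,720 (not a price — pay-as-bid).
Allocation: A 2, B 2.

A 2, B 2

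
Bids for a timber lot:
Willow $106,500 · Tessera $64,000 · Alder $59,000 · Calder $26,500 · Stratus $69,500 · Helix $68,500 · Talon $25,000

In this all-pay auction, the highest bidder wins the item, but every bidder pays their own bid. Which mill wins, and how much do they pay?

Willow pays $106,500

Sorting bids: 106,500 (Willow) > 69,500 (Stratus) > 68,500 (Helix) > 64,000 (Tessera) > 59,000 (Alder) > 26,500 (Calder) > …
Willow wins with the top bid; all bids are sunk regardless.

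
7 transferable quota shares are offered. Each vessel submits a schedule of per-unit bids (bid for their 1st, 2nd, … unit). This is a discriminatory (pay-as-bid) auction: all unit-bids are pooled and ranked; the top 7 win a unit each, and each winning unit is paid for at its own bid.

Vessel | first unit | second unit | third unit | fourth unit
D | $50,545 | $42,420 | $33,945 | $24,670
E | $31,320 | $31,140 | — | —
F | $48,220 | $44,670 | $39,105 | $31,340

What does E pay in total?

Pooled unit-bids ranked (top 7): 50,545 (D-1), 48,220 (F-1), 44,670 (F-2), 42,420 (D-2), 39,105 (F-3), 33,945 (D-3), 31,340 (F-4)
Next rejected bid: $31,320 (not a price — pay-as-bid).
E wins no units.

E pays $0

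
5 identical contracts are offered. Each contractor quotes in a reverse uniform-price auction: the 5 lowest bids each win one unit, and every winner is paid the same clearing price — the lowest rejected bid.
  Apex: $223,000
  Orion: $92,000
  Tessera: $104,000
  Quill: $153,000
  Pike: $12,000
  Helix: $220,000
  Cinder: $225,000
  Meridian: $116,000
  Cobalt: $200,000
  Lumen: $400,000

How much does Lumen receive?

Sorting: 12,000 (Pike), 92,000 (Orion), 104,000 (Tessera), 116,000 (Meridian), 153,000 (Quill), 200,000 (Cobalt), 220,000 (Helix), …
Winners (5 units): Pike, Orion, Tessera, Meridian, Quill.
First losing bid is Cobalt's $200,000, which sets the uniform price.
Lumen does not win → is paid $0.

Lumen is paid $0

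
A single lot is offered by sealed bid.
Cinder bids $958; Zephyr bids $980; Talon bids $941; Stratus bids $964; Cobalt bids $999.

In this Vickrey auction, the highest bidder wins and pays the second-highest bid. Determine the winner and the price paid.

Cobalt pays $980

Bids ranked: 999 (Cobalt) > 980 (Zephyr) > 964 (Stratus) > 958 (Cinder) > 941 (Talon)
Second-price: Cobalt pays Zephyr's bid of $980.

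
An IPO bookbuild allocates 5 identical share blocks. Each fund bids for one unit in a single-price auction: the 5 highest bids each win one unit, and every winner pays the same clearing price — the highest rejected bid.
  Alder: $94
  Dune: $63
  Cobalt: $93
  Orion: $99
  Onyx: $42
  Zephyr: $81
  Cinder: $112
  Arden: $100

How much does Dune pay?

Dune pays $0

Sorting: 112 (Cinder), 100 (Arden), 99 (Orion), 94 (Alder), 93 (Cobalt), 81 (Zephyr), 63 (Dune), …
Top 5: Cinder, Arden, Orion, Alder, Cobalt.
Clearing price = highest rejected bid = $81.
Dune does not win → pays $0.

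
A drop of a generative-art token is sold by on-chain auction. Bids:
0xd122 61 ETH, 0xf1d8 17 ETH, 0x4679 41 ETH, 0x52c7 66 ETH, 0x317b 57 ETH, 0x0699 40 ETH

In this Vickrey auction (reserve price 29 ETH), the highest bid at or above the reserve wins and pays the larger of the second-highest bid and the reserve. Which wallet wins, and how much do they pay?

Sorting bids: 66 (0x52c7) > 61 (0xd122) > 57 (0x317b) > 41 (0x4679) > 40 (0x0699) > 17 (0xf1d8)
0x52c7 has the top bid at or above the reserve (66 ETH).
max(second-highest 61 ETH, reserve 29 ETH) = 61 ETH; the reserve does not bind.

0x52c7 pays 61 ETH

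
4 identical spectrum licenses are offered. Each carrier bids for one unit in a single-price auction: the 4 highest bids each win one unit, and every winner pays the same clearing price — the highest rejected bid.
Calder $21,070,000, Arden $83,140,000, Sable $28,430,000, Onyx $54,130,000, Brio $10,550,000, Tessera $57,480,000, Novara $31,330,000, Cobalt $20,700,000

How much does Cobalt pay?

Cobalt pays $0

Bids ranked high→low: 83,140,000 (Arden), 57,480,000 (Tessera), 54,130,000 (Onyx), 31,330,000 (Novara), 28,430,000 (Sable), 21,070,000 (Calder), …
Top 4: Arden, Tessera, Onyx, Novara.
Highest unsuccessful bid: $28,430,000 → clearing price.
Cobalt does not win → pays $0.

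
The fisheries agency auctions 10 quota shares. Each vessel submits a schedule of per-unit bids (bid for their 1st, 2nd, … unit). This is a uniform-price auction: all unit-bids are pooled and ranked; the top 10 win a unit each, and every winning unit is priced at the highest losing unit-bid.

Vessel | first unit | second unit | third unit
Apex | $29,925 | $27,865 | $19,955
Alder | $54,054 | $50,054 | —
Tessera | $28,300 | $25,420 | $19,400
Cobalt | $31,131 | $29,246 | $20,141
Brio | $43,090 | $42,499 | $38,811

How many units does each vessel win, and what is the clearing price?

Merging the schedules and taking the best 10: 54,054 (Alder-1), 50,054 (Alder-2), 43,090 (Brio-1), 42,499 (Brio-2), 38,811 (Brio-3), 31,131 (Cobalt-1), 29,925 (Apex-1), 29,246 (Cobalt-2), 28,300 (Tessera-1), 27,865 (Apex-2)
The (k+1)-th unit-bid is $25,420.
Allocation: Alder 2, Apex 2, Brio 3, Cobalt 2, Tessera 1.

Alder 2, Apex 2, Brio 3, Cobalt 2, Tessera 1; clearing price $25,420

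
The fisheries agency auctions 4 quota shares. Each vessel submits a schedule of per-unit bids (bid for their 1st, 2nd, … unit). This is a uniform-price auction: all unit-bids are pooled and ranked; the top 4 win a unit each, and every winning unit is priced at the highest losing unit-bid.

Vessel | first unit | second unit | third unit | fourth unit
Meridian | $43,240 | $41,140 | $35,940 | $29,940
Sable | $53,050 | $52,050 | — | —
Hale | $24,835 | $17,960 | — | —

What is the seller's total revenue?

All unit-bids, highest first — top 4: 53,050 (Sable-1), 52,050 (Sable-2), 43,240 (Meridian-1), 41,140 (Meridian-2)
First bid not allocated: $35,940.
Allocation: Meridian 2, Sable 2. Every unit priced at $35,940.
Revenue = 4 × 35,940 = $143,760.

Total revenue: $143,760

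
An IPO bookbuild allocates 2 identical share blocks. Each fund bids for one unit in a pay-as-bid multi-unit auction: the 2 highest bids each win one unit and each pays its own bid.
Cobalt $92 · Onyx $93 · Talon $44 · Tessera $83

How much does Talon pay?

Ordering the bids: 93 (Onyx), 92 (Cobalt), 83 (Tessera), 44 (Talon)
Winners (2 units): Onyx, Cobalt.
Talon does not win → $0.

Talon pays $0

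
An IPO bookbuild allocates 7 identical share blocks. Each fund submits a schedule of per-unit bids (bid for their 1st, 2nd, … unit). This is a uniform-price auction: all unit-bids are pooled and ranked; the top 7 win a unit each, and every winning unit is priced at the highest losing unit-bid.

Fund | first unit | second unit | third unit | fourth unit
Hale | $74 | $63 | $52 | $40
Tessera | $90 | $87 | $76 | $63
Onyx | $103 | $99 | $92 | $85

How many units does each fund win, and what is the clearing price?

Onyx 4, Tessera 3; clearing price $74

Merging the schedules and taking the best 7: 103 (Onyx-1), 99 (Onyx-2), 92 (Onyx-3), 90 (Tessera-1), 87 (Tessera-2), 85 (Onyx-4), 76 (Tessera-3)
First bid not allocated: $74.
Allocation: Onyx 4, Tessera 3.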